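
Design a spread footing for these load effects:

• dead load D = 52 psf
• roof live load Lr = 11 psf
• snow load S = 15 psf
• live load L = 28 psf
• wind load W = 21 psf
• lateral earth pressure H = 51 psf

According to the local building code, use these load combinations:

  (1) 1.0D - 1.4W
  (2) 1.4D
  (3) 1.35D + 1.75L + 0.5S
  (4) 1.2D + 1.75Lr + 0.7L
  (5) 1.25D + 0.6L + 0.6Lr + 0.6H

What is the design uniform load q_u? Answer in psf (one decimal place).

(1) 1.0(52) - 1.4(21) = 22.6
(2) 1.4(52) = 72.8
(3) 1.35(52) + 1.75(28) + 0.5(15) = 126.7
(4) 1.2(52) + 1.75(11) + 0.7(28) = 101.3
(5) 1.25(52) + 0.6(28) + 0.6(11) + 0.6(51) = 119.0
The controlling combination is 3, giving 126.7 psf.

126.7 psf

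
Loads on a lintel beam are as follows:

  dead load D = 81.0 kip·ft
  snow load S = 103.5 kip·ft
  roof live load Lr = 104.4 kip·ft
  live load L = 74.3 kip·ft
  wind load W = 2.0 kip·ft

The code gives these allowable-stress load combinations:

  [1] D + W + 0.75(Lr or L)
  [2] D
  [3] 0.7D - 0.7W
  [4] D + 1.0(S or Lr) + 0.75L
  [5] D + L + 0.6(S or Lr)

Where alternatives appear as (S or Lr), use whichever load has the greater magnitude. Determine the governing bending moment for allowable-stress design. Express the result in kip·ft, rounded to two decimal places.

(Lr or L) → Lr = 104.4 kip·ft; (S or Lr) → Lr = 104.4 kip·ft.
[1] 1.0(81.0) + 1.0(2.0) + 0.75(104.4) = 81.00 + 2.00 + 78.30 = 161.30
[2] 1.0(81.0) = 81.00
[3] 0.7(81.0) - 0.7(2.0) = 56.70 - 1.40 = 55.30
[4] 1.0(81.0) + 1.0(104.4) + 0.75(74.3) = 81.00 + 104.40 + 55.73 = 241.13
[5] 1.0(81.0) + 1.0(74.3) + 0.6(104.4) = 81.00 + 74.30 + 62.64 = 217.94
Maximum is from combination 4.

241.13 kip·ft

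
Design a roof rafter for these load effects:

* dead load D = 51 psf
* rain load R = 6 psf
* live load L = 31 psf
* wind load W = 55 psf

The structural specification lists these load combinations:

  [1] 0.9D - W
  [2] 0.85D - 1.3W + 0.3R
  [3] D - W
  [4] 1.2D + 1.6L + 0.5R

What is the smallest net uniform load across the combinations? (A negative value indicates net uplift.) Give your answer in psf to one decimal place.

-26.4 psf

[1] 0.9(51) - 1.0(55) = 45.9 - 55.0 = -9.1
[2] 0.85(51) - 1.3(55) + 0.3(6) = -26.4
[3] 1.0(51) - 1.0(55) = 51.0 - 55.0 = -4.0
[4] 1.2(51) + 1.6(31) + 0.5(6) = 61.2 + 49.6 + 3.0 = 113.8
Combination 2 gives the minimum: -26.4 psf.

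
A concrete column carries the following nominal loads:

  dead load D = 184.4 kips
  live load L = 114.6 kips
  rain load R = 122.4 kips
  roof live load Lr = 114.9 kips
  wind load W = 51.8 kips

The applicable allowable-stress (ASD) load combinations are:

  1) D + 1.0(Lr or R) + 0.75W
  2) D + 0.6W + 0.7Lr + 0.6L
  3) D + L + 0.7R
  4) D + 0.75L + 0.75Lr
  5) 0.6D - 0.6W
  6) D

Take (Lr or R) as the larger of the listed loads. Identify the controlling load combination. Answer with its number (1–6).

Combination 3

(Lr or R) → R = 122.4 kips.
1) 1.0(184.4) + 1.0(122.4) + 0.75(51.8) = 184.4 + 122.4 + 38.9 = 345.7
2) 1.0(184.4) + 0.6(51.8) + 0.7(114.9) + 0.6(114.6) = 184.4 + 31.1 + 80.4 + 68.8 = 364.7
3) 1.0(184.4) + 1.0(114.6) + 0.7(122.4) = 184.4 + 114.6 + 85.7 = 384.7
4) 1.0(184.4) + 0.75(114.6) + 0.75(114.9) = 356.5
5) 0.6(184.4) - 0.6(51.8) = 79.6
6) 1.0(184.4) = 184.4
The largest value is 384.7 kips from combination 3.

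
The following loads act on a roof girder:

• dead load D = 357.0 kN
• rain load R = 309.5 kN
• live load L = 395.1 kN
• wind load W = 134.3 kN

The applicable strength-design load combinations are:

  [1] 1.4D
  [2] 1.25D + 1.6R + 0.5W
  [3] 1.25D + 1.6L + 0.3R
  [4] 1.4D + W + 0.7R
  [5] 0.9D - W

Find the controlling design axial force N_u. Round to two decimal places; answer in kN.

1171.26 kN

[1] 1.4(357.0) = 499.80
[2] 1.25(357.0) + 1.6(309.5) + 0.5(134.3) = 446.25 + 495.20 + 67.15 = 1008.60
[3] 1.25(357.0) + 1.6(395.1) + 0.3(309.5) = 446.25 + 632.16 + 92.85 = 1171.26
[4] 1.4(357.0) + 1.0(134.3) + 0.7(309.5) = 499.80 + 134.30 + 216.65 = 850.75
[5] 0.9(357.0) - 1.0(134.3) = 321.30 - 134.30 = 187.00
The controlling combination is 3, giving 1171.26 kN.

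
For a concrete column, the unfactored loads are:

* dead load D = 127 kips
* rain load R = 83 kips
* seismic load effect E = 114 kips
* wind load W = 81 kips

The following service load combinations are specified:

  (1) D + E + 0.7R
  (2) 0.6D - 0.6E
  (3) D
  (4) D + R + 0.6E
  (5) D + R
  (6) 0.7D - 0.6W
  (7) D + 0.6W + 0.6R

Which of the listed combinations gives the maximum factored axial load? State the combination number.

(1) 1.0(127) + 1.0(114) + 0.7(83) = 127.0 + 114.0 + 58.1 = 299.1
(2) 0.6(127) - 0.6(114) = 76.2 - 68.4 = 7.8
(3) 1.0(127) = 127.0
(4) 1.0(127) + 1.0(83) + 0.6(114) = 127.0 + 83.0 + 68.4 = 278.4
(5) 1.0(127) + 1.0(83) = 127.0 + 83.0 = 210.0
(6) 0.7(127) - 0.6(81) = 88.9 - 48.6 = 40.3
(7) 1.0(127) + 0.6(81) + 0.6(83) = 127.0 + 48.6 + 49.8 = 225.4
The largest value is 299.1 kips from combination 1.

Combination 1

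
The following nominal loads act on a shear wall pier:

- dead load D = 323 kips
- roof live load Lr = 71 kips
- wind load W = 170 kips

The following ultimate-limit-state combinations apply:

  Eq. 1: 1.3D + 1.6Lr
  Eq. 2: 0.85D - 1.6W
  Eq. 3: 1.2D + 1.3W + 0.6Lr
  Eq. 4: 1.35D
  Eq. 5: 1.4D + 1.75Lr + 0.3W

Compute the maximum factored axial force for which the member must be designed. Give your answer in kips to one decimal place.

651.2 kips

Eq. 1: 1.3(323) + 1.6(71) = 419.9 + 113.6 = 533.5
Eq. 2: 0.85(323) - 1.6(170) = 274.6 - 272.0 = 2.6
Eq. 3: 1.2(323) + 1.3(170) + 0.6(71) = 387.6 + 221.0 + 42.6 = 651.2
Eq. 4: 1.35(323) = 436.1
Eq. 5: 1.4(323) + 1.75(71) + 0.3(170) = 452.2 + 124.3 + 51.0 = 627.5
Maximum is from combination 3.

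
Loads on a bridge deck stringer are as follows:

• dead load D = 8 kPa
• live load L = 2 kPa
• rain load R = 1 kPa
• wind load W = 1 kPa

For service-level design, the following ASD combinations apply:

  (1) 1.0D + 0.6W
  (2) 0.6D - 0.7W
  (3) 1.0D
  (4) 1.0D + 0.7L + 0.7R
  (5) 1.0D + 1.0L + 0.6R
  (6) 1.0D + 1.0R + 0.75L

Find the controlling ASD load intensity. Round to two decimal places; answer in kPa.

(1) 1.0(8) + 0.6(1) = 8.00 + 0.60 = 8.60
(2) 0.6(8) - 0.7(1) = 4.80 - 0.70 = 4.10
(3) 1.0(8) = 8.00
(4) 1.0(8) + 0.7(2) + 0.7(1) = 8.00 + 1.40 + 0.70 = 10.10
(5) 1.0(8) + 1.0(2) + 0.6(1) = 8.00 + 2.00 + 0.60 = 10.60
(6) 1.0(8) + 1.0(1) + 0.75(2) = 8.00 + 1.00 + 1.50 = 10.50
Combination 5 governs: q = 10.60 kPa.

10.60 kPa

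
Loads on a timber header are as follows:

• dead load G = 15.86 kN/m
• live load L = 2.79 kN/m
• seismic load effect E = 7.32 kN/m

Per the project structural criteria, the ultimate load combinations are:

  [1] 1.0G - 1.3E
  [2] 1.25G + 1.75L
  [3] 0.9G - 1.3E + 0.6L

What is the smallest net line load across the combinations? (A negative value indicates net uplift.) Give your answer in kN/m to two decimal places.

[1] 1.0(15.86) - 1.3(7.32) = 6.34
[2] 1.25(15.86) + 1.75(2.79) = 24.71
[3] 0.9(15.86) - 1.3(7.32) + 0.6(2.79) = 6.43
Combination 1 gives the minimum: 6.34 kN/m.

6.34 kN/m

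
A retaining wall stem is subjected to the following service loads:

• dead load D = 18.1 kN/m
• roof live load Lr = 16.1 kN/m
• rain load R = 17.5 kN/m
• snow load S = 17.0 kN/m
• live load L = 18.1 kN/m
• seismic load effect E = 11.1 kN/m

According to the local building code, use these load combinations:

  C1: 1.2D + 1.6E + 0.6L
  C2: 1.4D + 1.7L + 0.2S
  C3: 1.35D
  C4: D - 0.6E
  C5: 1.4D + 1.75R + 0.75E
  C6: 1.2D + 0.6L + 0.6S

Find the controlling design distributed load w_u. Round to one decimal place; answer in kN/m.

C1: 1.2(18.1) + 1.6(11.1) + 0.6(18.1) = 50.3
C2: 1.4(18.1) + 1.7(18.1) + 0.2(17.0) = 25.3 + 30.8 + 3.4 = 59.5
C3: 1.35(18.1) = 24.4
C4: 1.0(18.1) - 0.6(11.1) = 18.1 - 6.7 = 11.4
C5: 1.4(18.1) + 1.75(17.5) + 0.75(11.1) = 64.3
C6: 1.2(18.1) + 0.6(18.1) + 0.6(17.0) = 21.7 + 10.9 + 10.2 = 42.8
Maximum is from combination 5.

64.3 kN/m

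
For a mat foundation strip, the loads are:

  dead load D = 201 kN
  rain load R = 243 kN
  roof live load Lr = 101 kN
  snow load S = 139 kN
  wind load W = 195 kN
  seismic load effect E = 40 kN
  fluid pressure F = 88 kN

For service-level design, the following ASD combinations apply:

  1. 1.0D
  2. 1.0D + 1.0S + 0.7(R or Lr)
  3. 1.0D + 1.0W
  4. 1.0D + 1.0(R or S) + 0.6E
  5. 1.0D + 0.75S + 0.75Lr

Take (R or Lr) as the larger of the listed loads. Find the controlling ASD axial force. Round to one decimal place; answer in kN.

(R or Lr) → R = 243 kN; (R or S) → R = 243 kN.
1. 1.0(201) = 201.0
2. 1.0(201) + 1.0(139) + 0.7(243) = 201.0 + 139.0 + 170.1 = 510.1
3. 1.0(201) + 1.0(195) = 201.0 + 195.0 = 396.0
4. 1.0(201) + 1.0(243) + 0.6(40) = 201.0 + 243.0 + 24.0 = 468.0
5. 1.0(201) + 0.75(139) + 0.75(101) = 381.0
Combination 2 governs: N = 510.1 kN.

510.1 kN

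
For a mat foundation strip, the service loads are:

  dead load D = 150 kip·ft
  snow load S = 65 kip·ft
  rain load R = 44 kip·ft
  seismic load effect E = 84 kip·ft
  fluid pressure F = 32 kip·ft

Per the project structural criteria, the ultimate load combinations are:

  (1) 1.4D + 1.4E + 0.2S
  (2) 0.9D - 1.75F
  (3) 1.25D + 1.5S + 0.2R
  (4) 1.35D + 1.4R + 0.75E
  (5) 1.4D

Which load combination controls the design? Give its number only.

(1) 1.4(150) + 1.4(84) + 0.2(65) = 210.0 + 117.6 + 13.0 = 340.6
(2) 0.9(150) - 1.75(32) = 135.0 - 56.0 = 79.0
(3) 1.25(150) + 1.5(65) + 0.2(44) = 187.5 + 97.5 + 8.8 = 293.8
(4) 1.35(150) + 1.4(44) + 0.75(84) = 202.5 + 61.6 + 63.0 = 327.1
(5) 1.4(150) = 210.0
The largest value is 340.6 kip·ft from combination 1.

Combination 1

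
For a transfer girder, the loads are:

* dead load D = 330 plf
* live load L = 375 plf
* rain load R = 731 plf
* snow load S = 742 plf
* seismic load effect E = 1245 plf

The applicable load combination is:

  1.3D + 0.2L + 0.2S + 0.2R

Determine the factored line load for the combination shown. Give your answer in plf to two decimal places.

798.60 plf

1.3(330) + 0.2(375) + 0.2(742) + 0.2(731) = 429.00 + 75.00 + 148.40 + 146.20 = 798.60
w_u = 798.60 plf.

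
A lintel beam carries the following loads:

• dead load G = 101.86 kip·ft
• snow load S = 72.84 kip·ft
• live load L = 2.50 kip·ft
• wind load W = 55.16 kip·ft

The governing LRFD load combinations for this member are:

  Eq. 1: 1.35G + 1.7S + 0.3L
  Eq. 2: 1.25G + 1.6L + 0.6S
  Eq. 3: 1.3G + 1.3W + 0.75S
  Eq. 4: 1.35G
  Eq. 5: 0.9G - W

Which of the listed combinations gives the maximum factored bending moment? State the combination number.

Eq. 1: 1.35(101.86) + 1.7(72.84) + 0.3(2.50) = 137.51 + 123.83 + 0.75 = 262.09
Eq. 2: 1.25(101.86) + 1.6(2.50) + 0.6(72.84) = 127.33 + 4.00 + 43.70 = 175.03
Eq. 3: 1.3(101.86) + 1.3(55.16) + 0.75(72.84) = 132.42 + 71.71 + 54.63 = 258.76
Eq. 4: 1.35(101.86) = 137.51
Eq. 5: 0.9(101.86) - 1.0(55.16) = 91.67 - 55.16 = 36.51
The largest value is 262.09 kip·ft from combination 1.

Combination 1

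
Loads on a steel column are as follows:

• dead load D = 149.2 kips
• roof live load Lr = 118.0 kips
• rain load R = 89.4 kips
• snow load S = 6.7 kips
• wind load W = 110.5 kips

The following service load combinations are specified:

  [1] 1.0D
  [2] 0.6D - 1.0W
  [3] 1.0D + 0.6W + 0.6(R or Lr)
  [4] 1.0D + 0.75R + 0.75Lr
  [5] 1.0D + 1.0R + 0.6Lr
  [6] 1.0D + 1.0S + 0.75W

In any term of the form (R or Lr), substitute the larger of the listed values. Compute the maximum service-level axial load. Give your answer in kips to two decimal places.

(R or Lr) → Lr = 118.0 kips.
[1] 1.0(149.2) = 149.20
[2] 0.6(149.2) - 1.0(110.5) = -20.98
[3] 1.0(149.2) + 0.6(110.5) + 0.6(118.0) = 286.30
[4] 1.0(149.2) + 0.75(89.4) + 0.75(118.0) = 304.75
[5] 1.0(149.2) + 1.0(89.4) + 0.6(118.0) = 309.40
[6] 1.0(149.2) + 1.0(6.7) + 0.75(110.5) = 238.78
Maximum is from combination 5.

309.40 kips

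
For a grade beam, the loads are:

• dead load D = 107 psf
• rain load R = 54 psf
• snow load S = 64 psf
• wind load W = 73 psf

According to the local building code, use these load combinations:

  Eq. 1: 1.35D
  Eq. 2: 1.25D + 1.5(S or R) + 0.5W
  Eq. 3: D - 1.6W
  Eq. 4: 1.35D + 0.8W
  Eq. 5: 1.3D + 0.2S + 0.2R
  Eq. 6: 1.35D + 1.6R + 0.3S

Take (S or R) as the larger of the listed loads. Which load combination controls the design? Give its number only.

Combination 2

(S or R) → S = 64 psf.
Eq. 1: 1.35(107) = 144.45
Eq. 2: 1.25(107) + 1.5(64) + 0.5(73) = 266.25
Eq. 3: 1.0(107) - 1.6(73) = -9.80
Eq. 4: 1.35(107) + 0.8(73) = 202.85
Eq. 5: 1.3(107) + 0.2(64) + 0.2(54) = 162.70
Eq. 6: 1.35(107) + 1.6(54) + 0.3(64) = 250.05
The largest value is 266.25 psf from combination 2.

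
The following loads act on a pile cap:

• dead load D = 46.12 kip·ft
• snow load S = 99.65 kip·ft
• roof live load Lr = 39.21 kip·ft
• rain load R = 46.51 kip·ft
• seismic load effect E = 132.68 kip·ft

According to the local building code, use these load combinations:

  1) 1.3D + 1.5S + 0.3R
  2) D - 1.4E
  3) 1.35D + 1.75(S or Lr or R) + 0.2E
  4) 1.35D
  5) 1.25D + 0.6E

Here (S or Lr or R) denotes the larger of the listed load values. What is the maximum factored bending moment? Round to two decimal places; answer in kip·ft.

(S or Lr or R) → S = 99.65 kip·ft.
1) 1.3(46.12) + 1.5(99.65) + 0.3(46.51) = 223.38
2) 1.0(46.12) - 1.4(132.68) = 46.12 - 185.75 = -139.63
3) 1.35(46.12) + 1.75(99.65) + 0.2(132.68) = 62.26 + 174.39 + 26.54 = 263.19
4) 1.35(46.12) = 62.26
5) 1.25(46.12) + 0.6(132.68) = 57.65 + 79.61 = 137.26
The controlling combination is 3, giving 263.19 kip·ft.

263.19 kip·ft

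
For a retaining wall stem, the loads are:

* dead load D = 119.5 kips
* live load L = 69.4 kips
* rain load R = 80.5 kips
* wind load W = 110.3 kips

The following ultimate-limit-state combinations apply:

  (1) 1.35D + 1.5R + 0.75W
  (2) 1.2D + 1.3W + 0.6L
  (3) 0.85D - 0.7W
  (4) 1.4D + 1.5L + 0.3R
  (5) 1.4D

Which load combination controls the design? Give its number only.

Combination 1

(1) 1.35(119.5) + 1.5(80.5) + 0.75(110.3) = 364.80
(2) 1.2(119.5) + 1.3(110.3) + 0.6(69.4) = 143.40 + 143.39 + 41.64 = 328.43
(3) 0.85(119.5) - 0.7(110.3) = 101.58 - 77.21 = 24.37
(4) 1.4(119.5) + 1.5(69.4) + 0.3(80.5) = 167.30 + 104.10 + 24.15 = 295.55
(5) 1.4(119.5) = 167.30
The largest value is 364.80 kips from combination 1.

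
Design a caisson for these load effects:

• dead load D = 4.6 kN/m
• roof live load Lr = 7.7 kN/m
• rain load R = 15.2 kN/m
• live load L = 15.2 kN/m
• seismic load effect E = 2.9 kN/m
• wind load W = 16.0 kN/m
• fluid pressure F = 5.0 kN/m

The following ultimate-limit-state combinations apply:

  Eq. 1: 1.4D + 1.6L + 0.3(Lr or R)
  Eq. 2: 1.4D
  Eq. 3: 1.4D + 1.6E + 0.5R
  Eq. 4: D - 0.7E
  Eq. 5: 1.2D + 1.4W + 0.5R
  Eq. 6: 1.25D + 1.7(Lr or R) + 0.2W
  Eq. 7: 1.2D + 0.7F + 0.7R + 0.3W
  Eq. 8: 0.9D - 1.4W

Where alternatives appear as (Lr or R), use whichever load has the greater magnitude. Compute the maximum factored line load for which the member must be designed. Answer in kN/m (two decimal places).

35.52 kN/m

(Lr or R) → R = 15.2 kN/m.
Eq. 1: 1.4(4.6) + 1.6(15.2) + 0.3(15.2) = 6.44 + 24.32 + 4.56 = 35.32
Eq. 2: 1.4(4.6) = 6.44
Eq. 3: 1.4(4.6) + 1.6(2.9) + 0.5(15.2) = 6.44 + 4.64 + 7.60 = 18.68
Eq. 4: 1.0(4.6) - 0.7(2.9) = 4.60 - 2.03 = 2.57
Eq. 5: 1.2(4.6) + 1.4(16.0) + 0.5(15.2) = 5.52 + 22.40 + 7.60 = 35.52
Eq. 6: 1.25(4.6) + 1.7(15.2) + 0.2(16.0) = 5.75 + 25.84 + 3.20 = 34.79
Eq. 7: 1.2(4.6) + 0.7(5.0) + 0.7(15.2) + 0.3(16.0) = 5.52 + 3.50 + 10.64 + 4.80 = 24.46
Eq. 8: 0.9(4.6) - 1.4(16.0) = 4.14 - 22.40 = -18.26
The controlling combination is 5, giving 35.52 kN/m.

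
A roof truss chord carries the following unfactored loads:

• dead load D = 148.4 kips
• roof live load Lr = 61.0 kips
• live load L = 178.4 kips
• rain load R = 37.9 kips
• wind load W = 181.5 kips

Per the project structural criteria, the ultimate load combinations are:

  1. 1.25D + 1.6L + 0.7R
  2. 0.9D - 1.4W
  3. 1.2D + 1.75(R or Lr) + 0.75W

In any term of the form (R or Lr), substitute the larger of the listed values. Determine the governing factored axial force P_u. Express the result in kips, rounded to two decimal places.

(R or Lr) → Lr = 61.0 kips.
1. 1.25(148.4) + 1.6(178.4) + 0.7(37.9) = 497.47
2. 0.9(148.4) - 1.4(181.5) = -120.54
3. 1.2(148.4) + 1.75(61.0) + 0.75(181.5) = 420.96
Combination 1 governs: P_u = 497.47 kips.

497.47 kips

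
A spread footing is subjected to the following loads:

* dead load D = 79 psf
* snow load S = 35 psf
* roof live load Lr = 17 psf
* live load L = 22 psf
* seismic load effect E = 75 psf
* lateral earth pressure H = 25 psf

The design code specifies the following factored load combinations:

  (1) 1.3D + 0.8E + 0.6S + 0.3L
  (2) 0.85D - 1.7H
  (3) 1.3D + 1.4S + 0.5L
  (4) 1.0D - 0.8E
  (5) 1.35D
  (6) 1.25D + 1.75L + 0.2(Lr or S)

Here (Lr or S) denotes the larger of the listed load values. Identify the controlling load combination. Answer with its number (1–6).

(Lr or S) → S = 35 psf.
(1) 1.3(79) + 0.8(75) + 0.6(35) + 0.3(22) = 190.30
(2) 0.85(79) - 1.7(25) = 24.65
(3) 1.3(79) + 1.4(35) + 0.5(22) = 162.70
(4) 1.0(79) - 0.8(75) = 19.00
(5) 1.35(79) = 106.65
(6) 1.25(79) + 1.75(22) + 0.2(35) = 144.25
The largest value is 190.30 psf from combination 1.

Combination 1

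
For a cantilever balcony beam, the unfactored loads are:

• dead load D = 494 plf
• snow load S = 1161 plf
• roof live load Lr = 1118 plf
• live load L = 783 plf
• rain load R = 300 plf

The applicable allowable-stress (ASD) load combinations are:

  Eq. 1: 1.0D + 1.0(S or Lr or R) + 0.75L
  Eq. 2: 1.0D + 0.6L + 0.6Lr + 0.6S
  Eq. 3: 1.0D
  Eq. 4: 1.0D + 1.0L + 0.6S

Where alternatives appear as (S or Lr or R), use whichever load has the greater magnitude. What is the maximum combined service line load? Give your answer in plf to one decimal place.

2331.2 plf

(S or Lr or R) → S = 1161 plf.
Eq. 1: 1.0(494) + 1.0(1161) + 0.75(783) = 494.0 + 1161.0 + 587.3 = 2242.3
Eq. 2: 1.0(494) + 0.6(783) + 0.6(1118) + 0.6(1161) = 494.0 + 469.8 + 670.8 + 696.6 = 2331.2
Eq. 3: 1.0(494) = 494.0
Eq. 4: 1.0(494) + 1.0(783) + 0.6(1161) = 494.0 + 783.0 + 696.6 = 1973.6
The controlling combination is 2, giving 2331.2 plf.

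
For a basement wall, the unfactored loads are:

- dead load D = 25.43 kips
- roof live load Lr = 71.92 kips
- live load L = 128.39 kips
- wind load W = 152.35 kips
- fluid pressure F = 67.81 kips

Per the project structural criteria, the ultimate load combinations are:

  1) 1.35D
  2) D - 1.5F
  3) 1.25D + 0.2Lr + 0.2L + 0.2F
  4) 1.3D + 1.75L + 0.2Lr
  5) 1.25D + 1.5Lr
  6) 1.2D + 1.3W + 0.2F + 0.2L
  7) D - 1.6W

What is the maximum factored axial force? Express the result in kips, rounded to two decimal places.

272.13 kips

1) 1.35(25.43) = 34.33
2) 1.0(25.43) - 1.5(67.81) = 25.43 - 101.72 = -76.29
3) 1.25(25.43) + 0.2(71.92) + 0.2(128.39) + 0.2(67.81) = 31.79 + 14.38 + 25.68 + 13.56 = 85.41
4) 1.3(25.43) + 1.75(128.39) + 0.2(71.92) = 272.13
5) 1.25(25.43) + 1.5(71.92) = 31.79 + 107.88 = 139.67
6) 1.2(25.43) + 1.3(152.35) + 0.2(67.81) + 0.2(128.39) = 267.81
7) 1.0(25.43) - 1.6(152.35) = 25.43 - 243.76 = -218.33
Maximum is from combination 4.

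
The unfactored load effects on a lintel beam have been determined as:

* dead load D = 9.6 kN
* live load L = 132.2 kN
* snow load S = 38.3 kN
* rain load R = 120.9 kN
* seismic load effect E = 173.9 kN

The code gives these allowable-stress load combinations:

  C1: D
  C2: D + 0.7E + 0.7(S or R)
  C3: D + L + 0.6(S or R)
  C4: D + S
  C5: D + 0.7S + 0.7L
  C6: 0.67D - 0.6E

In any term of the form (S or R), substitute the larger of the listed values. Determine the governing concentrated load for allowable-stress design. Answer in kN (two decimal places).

215.96 kN

(S or R) → R = 120.9 kN.
C1: 1.0(9.6) = 9.60
C2: 1.0(9.6) + 0.7(173.9) + 0.7(120.9) = 9.60 + 121.73 + 84.63 = 215.96
C3: 1.0(9.6) + 1.0(132.2) + 0.6(120.9) = 9.60 + 132.20 + 72.54 = 214.34
C4: 1.0(9.6) + 1.0(38.3) = 9.60 + 38.30 = 47.90
C5: 1.0(9.6) + 0.7(38.3) + 0.7(132.2) = 9.60 + 26.81 + 92.54 = 128.95
C6: 0.67(9.6) - 0.6(173.9) = 6.43 - 104.34 = -97.91
Combination 2 governs: P = 215.96 kN.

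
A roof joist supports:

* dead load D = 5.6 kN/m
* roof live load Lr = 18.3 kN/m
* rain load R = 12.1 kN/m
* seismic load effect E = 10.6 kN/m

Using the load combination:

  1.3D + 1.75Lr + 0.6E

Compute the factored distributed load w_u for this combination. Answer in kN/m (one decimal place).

1.3(5.6) + 1.75(18.3) + 0.6(10.6) = 7.3 + 32.0 + 6.4 = 45.7
w_u = 45.7 kN/m.

45.7 kN/m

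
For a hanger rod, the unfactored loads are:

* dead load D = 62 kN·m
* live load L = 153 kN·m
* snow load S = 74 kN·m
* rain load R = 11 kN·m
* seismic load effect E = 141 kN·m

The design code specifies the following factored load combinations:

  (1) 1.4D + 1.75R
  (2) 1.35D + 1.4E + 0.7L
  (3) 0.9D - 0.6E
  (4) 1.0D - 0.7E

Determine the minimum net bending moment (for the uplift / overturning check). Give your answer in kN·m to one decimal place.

-36.7 kN·m

(1) 1.4(62) + 1.75(11) = 86.8 + 19.3 = 106.1
(2) 1.35(62) + 1.4(141) + 0.7(153) = 83.7 + 197.4 + 107.1 = 388.2
(3) 0.9(62) - 0.6(141) = 55.8 - 84.6 = -28.8
(4) 1.0(62) - 0.7(141) = 62.0 - 98.7 = -36.7
Combination 4 gives the minimum: -36.7 kN·m.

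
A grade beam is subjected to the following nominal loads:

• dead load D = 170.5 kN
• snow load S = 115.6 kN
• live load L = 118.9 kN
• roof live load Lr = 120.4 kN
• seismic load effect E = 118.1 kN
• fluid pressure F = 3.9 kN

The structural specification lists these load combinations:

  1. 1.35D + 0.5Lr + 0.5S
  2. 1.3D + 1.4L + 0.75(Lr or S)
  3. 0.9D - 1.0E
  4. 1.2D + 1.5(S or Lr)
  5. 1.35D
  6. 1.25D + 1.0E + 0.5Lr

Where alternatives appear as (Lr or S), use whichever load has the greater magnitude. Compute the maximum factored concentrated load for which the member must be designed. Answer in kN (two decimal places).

478.41 kN

(Lr or S) → Lr = 120.4 kN; (S or Lr) → Lr = 120.4 kN.
1. 1.35(170.5) + 0.5(120.4) + 0.5(115.6) = 348.18
2. 1.3(170.5) + 1.4(118.9) + 0.75(120.4) = 478.41
3. 0.9(170.5) - 1.0(118.1) = 35.35
4. 1.2(170.5) + 1.5(120.4) = 385.20
5. 1.35(170.5) = 230.18
6. 1.25(170.5) + 1.0(118.1) + 0.5(120.4) = 391.43
The controlling combination is 2, giving 478.41 kN.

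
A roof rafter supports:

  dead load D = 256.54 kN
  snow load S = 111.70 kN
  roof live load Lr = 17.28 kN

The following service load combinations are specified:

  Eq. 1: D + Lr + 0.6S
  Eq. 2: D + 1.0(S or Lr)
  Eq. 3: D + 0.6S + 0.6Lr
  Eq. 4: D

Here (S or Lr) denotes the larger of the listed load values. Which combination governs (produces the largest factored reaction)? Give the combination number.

(S or Lr) → S = 111.70 kN.
Eq. 1: 1.0(256.54) + 1.0(17.28) + 0.6(111.70) = 256.54 + 17.28 + 67.02 = 340.84
Eq. 2: 1.0(256.54) + 1.0(111.70) = 256.54 + 111.70 = 368.24
Eq. 3: 1.0(256.54) + 0.6(111.70) + 0.6(17.28) = 256.54 + 67.02 + 10.37 = 333.93
Eq. 4: 1.0(256.54) = 256.54
The largest value is 368.24 kN from combination 2.

Combination 2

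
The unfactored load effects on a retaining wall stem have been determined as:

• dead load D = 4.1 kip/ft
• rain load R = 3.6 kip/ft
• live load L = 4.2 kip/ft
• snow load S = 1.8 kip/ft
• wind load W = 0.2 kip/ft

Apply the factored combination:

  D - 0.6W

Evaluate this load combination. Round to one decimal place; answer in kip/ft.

1.0(4.1) - 0.6(0.2) = 4.1 - 0.1 = 4.0
w_u = 4.0 kip/ft.

4.0 kip/ft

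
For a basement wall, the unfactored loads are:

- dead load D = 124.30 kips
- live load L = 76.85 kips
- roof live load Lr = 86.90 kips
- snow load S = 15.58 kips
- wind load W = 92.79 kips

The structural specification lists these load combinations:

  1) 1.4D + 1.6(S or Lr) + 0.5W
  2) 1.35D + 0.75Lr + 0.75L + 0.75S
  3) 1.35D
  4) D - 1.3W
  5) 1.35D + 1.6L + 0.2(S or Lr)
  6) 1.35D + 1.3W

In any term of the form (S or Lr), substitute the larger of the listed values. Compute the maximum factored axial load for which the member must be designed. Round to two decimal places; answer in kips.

(S or Lr) → Lr = 86.90 kips.
1) 1.4(124.30) + 1.6(86.90) + 0.5(92.79) = 359.46
2) 1.35(124.30) + 0.75(86.90) + 0.75(76.85) + 0.75(15.58) = 302.30
3) 1.35(124.30) = 167.81
4) 1.0(124.30) - 1.3(92.79) = 3.67
5) 1.35(124.30) + 1.6(76.85) + 0.2(86.90) = 308.15
6) 1.35(124.30) + 1.3(92.79) = 288.43
Maximum is from combination 1.

359.46 kips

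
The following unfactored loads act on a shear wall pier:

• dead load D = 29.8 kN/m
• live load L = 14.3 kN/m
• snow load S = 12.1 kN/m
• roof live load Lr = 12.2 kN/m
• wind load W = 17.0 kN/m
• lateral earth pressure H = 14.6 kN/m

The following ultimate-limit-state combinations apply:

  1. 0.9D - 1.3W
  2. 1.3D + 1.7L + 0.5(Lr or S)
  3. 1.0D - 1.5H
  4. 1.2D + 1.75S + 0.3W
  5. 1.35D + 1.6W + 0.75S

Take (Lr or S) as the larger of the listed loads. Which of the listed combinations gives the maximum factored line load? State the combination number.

(Lr or S) → Lr = 12.2 kN/m.
1. 0.9(29.8) - 1.3(17.0) = 4.72
2. 1.3(29.8) + 1.7(14.3) + 0.5(12.2) = 69.15
3. 1.0(29.8) - 1.5(14.6) = 7.90
4. 1.2(29.8) + 1.75(12.1) + 0.3(17.0) = 62.04
5. 1.35(29.8) + 1.6(17.0) + 0.75(12.1) = 76.51
The largest value is 76.51 kN/m from combination 5.

Combination 5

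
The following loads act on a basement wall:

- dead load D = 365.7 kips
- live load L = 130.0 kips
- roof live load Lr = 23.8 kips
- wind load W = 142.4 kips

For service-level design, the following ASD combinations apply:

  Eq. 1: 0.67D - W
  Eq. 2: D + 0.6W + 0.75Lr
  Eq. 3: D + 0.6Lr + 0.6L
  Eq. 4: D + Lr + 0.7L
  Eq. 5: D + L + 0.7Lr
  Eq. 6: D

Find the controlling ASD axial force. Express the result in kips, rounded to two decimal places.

512.36 kips

Eq. 1: 0.67(365.7) - 1.0(142.4) = 102.62
Eq. 2: 1.0(365.7) + 0.6(142.4) + 0.75(23.8) = 468.99
Eq. 3: 1.0(365.7) + 0.6(23.8) + 0.6(130.0) = 457.98
Eq. 4: 1.0(365.7) + 1.0(23.8) + 0.7(130.0) = 480.50
Eq. 5: 1.0(365.7) + 1.0(130.0) + 0.7(23.8) = 512.36
Eq. 6: 1.0(365.7) = 365.70
Combination 5 governs: P = 512.36 kips.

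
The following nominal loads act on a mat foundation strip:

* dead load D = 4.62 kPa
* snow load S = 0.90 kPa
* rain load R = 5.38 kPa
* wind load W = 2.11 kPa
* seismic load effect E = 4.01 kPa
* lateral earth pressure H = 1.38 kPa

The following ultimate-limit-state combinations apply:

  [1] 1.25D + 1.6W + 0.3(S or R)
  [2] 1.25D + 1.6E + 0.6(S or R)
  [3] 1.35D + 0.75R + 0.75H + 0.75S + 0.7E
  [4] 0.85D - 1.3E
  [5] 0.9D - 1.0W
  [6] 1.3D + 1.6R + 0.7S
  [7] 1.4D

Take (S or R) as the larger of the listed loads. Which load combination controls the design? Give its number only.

Combination 2

(S or R) → R = 5.38 kPa.
[1] 1.25(4.62) + 1.6(2.11) + 0.3(5.38) = 5.78 + 3.38 + 1.61 = 10.77
[2] 1.25(4.62) + 1.6(4.01) + 0.6(5.38) = 15.42
[3] 1.35(4.62) + 0.75(5.38) + 0.75(1.38) + 0.75(0.90) + 0.7(4.01) = 14.79
[4] 0.85(4.62) - 1.3(4.01) = -1.29
[5] 0.9(4.62) - 1.0(2.11) = 4.16 - 2.11 = 2.05
[6] 1.3(4.62) + 1.6(5.38) + 0.7(0.90) = 15.24
[7] 1.4(4.62) = 6.47
The largest value is 15.42 kPa from combination 2.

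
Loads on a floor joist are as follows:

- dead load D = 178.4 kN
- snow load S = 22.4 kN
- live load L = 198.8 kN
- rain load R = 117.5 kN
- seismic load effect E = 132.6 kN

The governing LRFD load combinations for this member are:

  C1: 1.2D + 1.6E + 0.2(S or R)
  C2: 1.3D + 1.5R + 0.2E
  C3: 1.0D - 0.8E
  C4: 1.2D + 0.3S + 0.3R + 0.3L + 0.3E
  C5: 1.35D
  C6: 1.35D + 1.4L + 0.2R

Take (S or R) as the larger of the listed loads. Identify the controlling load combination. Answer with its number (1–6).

(S or R) → R = 117.5 kN.
C1: 1.2(178.4) + 1.6(132.6) + 0.2(117.5) = 214.08 + 212.16 + 23.50 = 449.74
C2: 1.3(178.4) + 1.5(117.5) + 0.2(132.6) = 231.92 + 176.25 + 26.52 = 434.69
C3: 1.0(178.4) - 0.8(132.6) = 178.40 - 106.08 = 72.32
C4: 1.2(178.4) + 0.3(22.4) + 0.3(117.5) + 0.3(198.8) + 0.3(132.6) = 214.08 + 6.72 + 35.25 + 59.64 + 39.78 = 355.47
C5: 1.35(178.4) = 240.84
C6: 1.35(178.4) + 1.4(198.8) + 0.2(117.5) = 240.84 + 278.32 + 23.50 = 542.66
The largest value is 542.66 kN from combination 6.

Combination 6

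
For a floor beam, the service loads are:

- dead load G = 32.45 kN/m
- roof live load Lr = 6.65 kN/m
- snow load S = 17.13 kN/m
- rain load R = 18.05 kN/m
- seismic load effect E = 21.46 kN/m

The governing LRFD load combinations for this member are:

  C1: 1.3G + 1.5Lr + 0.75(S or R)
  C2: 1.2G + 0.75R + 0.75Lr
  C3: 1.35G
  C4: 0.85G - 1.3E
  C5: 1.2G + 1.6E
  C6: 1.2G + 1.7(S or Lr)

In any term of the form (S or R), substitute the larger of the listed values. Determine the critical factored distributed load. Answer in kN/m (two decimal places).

73.28 kN/m

(S or R) → R = 18.05 kN/m; (S or Lr) → S = 17.13 kN/m.
C1: 1.3(32.45) + 1.5(6.65) + 0.75(18.05) = 65.70
C2: 1.2(32.45) + 0.75(18.05) + 0.75(6.65) = 38.94 + 13.54 + 4.99 = 57.47
C3: 1.35(32.45) = 43.81
C4: 0.85(32.45) - 1.3(21.46) = 27.58 - 27.90 = -0.32
C5: 1.2(32.45) + 1.6(21.46) = 38.94 + 34.34 = 73.28
C6: 1.2(32.45) + 1.7(17.13) = 38.94 + 29.12 = 68.06
Maximum is from combination 5.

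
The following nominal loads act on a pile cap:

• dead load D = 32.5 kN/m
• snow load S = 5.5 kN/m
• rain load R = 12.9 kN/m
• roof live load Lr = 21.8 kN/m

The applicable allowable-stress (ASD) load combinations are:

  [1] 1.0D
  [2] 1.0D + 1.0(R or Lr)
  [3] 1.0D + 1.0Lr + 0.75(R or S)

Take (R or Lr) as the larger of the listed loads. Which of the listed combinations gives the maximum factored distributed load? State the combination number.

Combination 3

(R or Lr) → Lr = 21.8 kN/m; (R or S) → R = 12.9 kN/m.
[1] 1.0(32.5) = 32.5
[2] 1.0(32.5) + 1.0(21.8) = 32.5 + 21.8 = 54.3
[3] 1.0(32.5) + 1.0(21.8) + 0.75(12.9) = 32.5 + 21.8 + 9.7 = 64.0
The largest value is 64.0 kN/m from combination 3.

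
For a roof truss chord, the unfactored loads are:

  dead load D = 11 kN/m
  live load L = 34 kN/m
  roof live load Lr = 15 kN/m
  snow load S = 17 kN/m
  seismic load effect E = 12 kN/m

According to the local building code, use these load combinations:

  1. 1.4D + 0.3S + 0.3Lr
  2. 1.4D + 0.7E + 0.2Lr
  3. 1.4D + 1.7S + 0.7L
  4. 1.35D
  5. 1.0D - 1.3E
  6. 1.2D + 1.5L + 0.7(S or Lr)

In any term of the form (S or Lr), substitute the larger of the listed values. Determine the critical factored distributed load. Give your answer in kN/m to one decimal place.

(S or Lr) → S = 17 kN/m.
1. 1.4(11) + 0.3(17) + 0.3(15) = 25.0
2. 1.4(11) + 0.7(12) + 0.2(15) = 26.8
3. 1.4(11) + 1.7(17) + 0.7(34) = 68.1
4. 1.35(11) = 14.9
5. 1.0(11) - 1.3(12) = -4.6
6. 1.2(11) + 1.5(34) + 0.7(17) = 76.1
The controlling combination is 6, giving 76.1 kN/m.

76.1 kN/m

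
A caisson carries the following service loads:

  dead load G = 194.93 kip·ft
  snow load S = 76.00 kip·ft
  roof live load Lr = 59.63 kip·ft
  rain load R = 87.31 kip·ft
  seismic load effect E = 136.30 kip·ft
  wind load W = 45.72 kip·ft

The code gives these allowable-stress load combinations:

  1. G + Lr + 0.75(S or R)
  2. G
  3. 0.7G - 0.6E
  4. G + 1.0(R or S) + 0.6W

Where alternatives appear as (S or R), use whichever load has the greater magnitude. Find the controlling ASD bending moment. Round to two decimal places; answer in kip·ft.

(S or R) → R = 87.31 kip·ft; (R or S) → R = 87.31 kip·ft.
1. 1.0(194.93) + 1.0(59.63) + 0.75(87.31) = 194.93 + 59.63 + 65.48 = 320.04
2. 1.0(194.93) = 194.93
3. 0.7(194.93) - 0.6(136.30) = 136.45 - 81.78 = 54.67
4. 1.0(194.93) + 1.0(87.31) + 0.6(45.72) = 194.93 + 87.31 + 27.43 = 309.67
Combination 1 governs: M = 320.04 kip·ft.

320.04 kip·ft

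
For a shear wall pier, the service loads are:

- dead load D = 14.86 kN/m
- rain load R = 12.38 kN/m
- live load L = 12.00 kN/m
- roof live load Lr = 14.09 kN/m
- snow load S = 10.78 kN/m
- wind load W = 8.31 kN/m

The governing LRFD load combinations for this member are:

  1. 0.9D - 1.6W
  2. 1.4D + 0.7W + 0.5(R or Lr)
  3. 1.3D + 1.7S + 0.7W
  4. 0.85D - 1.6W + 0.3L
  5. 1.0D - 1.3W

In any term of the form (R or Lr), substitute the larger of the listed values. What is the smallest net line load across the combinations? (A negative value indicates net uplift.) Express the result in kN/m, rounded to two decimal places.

(R or Lr) → Lr = 14.09 kN/m.
1. 0.9(14.86) - 1.6(8.31) = 0.08
2. 1.4(14.86) + 0.7(8.31) + 0.5(14.09) = 20.80 + 5.82 + 7.05 = 33.67
3. 1.3(14.86) + 1.7(10.78) + 0.7(8.31) = 43.46
4. 0.85(14.86) - 1.6(8.31) + 0.3(12.00) = 2.94
5. 1.0(14.86) - 1.3(8.31) = 14.86 - 10.80 = 4.06
Combination 1 gives the minimum: 0.08 kN/m.

0.08 kN/m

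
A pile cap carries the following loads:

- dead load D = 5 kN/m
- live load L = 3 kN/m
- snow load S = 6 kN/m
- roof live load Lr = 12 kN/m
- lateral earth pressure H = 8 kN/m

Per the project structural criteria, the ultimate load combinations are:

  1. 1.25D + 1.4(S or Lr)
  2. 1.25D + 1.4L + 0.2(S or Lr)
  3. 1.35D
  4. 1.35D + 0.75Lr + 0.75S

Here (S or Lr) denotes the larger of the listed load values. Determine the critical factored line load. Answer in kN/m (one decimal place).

(S or Lr) → Lr = 12 kN/m.
1. 1.25(5) + 1.4(12) = 6.3 + 16.8 = 23.1
2. 1.25(5) + 1.4(3) + 0.2(12) = 6.3 + 4.2 + 2.4 = 12.9
3. 1.35(5) = 6.8
4. 1.35(5) + 0.75(12) + 0.75(6) = 6.8 + 9.0 + 4.5 = 20.3
Combination 1 governs: w_u = 23.1 kN/m.

23.1 kN/m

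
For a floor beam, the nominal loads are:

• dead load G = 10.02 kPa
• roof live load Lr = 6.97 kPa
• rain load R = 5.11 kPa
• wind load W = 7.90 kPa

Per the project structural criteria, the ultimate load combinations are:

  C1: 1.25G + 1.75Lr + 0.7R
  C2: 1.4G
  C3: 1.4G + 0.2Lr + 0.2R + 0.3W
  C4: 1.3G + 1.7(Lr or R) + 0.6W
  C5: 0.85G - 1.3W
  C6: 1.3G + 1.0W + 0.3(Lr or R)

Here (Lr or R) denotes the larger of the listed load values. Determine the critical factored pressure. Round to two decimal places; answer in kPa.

29.62 kPa

(Lr or R) → Lr = 6.97 kPa.
C1: 1.25(10.02) + 1.75(6.97) + 0.7(5.11) = 28.30
C2: 1.4(10.02) = 14.03
C3: 1.4(10.02) + 0.2(6.97) + 0.2(5.11) + 0.3(7.90) = 14.03 + 1.39 + 1.02 + 2.37 = 18.81
C4: 1.3(10.02) + 1.7(6.97) + 0.6(7.90) = 13.03 + 11.85 + 4.74 = 29.62
C5: 0.85(10.02) - 1.3(7.90) = 8.52 - 10.27 = -1.75
C6: 1.3(10.02) + 1.0(7.90) + 0.3(6.97) = 13.03 + 7.90 + 2.09 = 23.02
Maximum is from combination 4.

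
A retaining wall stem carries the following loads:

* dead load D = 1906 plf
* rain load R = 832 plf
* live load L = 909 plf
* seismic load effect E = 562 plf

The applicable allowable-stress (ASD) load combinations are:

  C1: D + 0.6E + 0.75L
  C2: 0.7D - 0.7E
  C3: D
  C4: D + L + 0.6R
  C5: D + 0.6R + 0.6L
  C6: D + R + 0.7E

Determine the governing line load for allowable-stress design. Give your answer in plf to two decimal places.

3314.20 plf

C1: 1.0(1906) + 0.6(562) + 0.75(909) = 1906.00 + 337.20 + 681.75 = 2924.95
C2: 0.7(1906) - 0.7(562) = 1334.20 - 393.40 = 940.80
C3: 1.0(1906) = 1906.00
C4: 1.0(1906) + 1.0(909) + 0.6(832) = 1906.00 + 909.00 + 499.20 = 3314.20
C5: 1.0(1906) + 0.6(832) + 0.6(909) = 1906.00 + 499.20 + 545.40 = 2950.60
C6: 1.0(1906) + 1.0(832) + 0.7(562) = 1906.00 + 832.00 + 393.40 = 3131.40
Combination 4 governs: w = 3314.20 plf.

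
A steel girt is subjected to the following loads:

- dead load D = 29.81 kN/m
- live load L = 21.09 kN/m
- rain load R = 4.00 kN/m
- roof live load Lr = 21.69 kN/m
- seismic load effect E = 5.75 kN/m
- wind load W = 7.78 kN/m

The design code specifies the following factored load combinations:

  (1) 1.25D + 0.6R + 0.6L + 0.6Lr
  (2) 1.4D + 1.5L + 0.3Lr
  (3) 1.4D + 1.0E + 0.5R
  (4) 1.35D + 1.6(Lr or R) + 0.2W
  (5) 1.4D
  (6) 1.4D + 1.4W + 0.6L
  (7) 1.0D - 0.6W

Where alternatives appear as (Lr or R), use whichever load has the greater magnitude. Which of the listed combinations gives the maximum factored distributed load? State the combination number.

Combination 2

(Lr or R) → Lr = 21.69 kN/m.
(1) 1.25(29.81) + 0.6(4.00) + 0.6(21.09) + 0.6(21.69) = 65.33
(2) 1.4(29.81) + 1.5(21.09) + 0.3(21.69) = 79.88
(3) 1.4(29.81) + 1.0(5.75) + 0.5(4.00) = 49.48
(4) 1.35(29.81) + 1.6(21.69) + 0.2(7.78) = 76.50
(5) 1.4(29.81) = 41.73
(6) 1.4(29.81) + 1.4(7.78) + 0.6(21.09) = 65.28
(7) 1.0(29.81) - 0.6(7.78) = 25.14
The largest value is 79.88 kN/m from combination 2.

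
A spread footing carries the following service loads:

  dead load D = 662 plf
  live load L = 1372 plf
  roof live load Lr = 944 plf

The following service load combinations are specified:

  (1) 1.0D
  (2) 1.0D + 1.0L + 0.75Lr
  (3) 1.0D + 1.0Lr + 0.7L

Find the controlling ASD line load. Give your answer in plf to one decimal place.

(1) 1.0(662) = 662.0
(2) 1.0(662) + 1.0(1372) + 0.75(944) = 2742.0
(3) 1.0(662) + 1.0(944) + 0.7(1372) = 2566.4
Combination 2 governs: w = 2742.0 plf.

2742.0 plf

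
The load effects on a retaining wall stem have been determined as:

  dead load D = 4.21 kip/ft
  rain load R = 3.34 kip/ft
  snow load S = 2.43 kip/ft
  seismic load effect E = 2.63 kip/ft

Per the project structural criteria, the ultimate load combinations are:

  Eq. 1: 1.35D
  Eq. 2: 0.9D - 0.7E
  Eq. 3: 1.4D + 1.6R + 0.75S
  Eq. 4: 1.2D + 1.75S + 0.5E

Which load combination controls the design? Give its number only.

Combination 3

Eq. 1: 1.35(4.21) = 5.68
Eq. 2: 0.9(4.21) - 0.7(2.63) = 3.79 - 1.84 = 1.95
Eq. 3: 1.4(4.21) + 1.6(3.34) + 0.75(2.43) = 13.06
Eq. 4: 1.2(4.21) + 1.75(2.43) + 0.5(2.63) = 5.05 + 4.25 + 1.32 = 10.62
The largest value is 13.06 kip/ft from combination 3.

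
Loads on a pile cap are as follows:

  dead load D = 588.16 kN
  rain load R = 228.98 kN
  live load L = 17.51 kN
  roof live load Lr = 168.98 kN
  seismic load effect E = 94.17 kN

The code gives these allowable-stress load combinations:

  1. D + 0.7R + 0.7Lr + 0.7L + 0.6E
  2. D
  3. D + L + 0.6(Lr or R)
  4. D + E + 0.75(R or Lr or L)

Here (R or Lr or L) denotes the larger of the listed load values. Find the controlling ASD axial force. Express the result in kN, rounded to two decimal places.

(Lr or R) → R = 228.98 kN; (R or Lr or L) → R = 228.98 kN.
1. 1.0(588.16) + 0.7(228.98) + 0.7(168.98) + 0.7(17.51) + 0.6(94.17) = 935.49
2. 1.0(588.16) = 588.16
3. 1.0(588.16) + 1.0(17.51) + 0.6(228.98) = 588.16 + 17.51 + 137.39 = 743.06
4. 1.0(588.16) + 1.0(94.17) + 0.75(228.98) = 588.16 + 94.17 + 171.74 = 854.07
Maximum is from combination 1.

935.49 kN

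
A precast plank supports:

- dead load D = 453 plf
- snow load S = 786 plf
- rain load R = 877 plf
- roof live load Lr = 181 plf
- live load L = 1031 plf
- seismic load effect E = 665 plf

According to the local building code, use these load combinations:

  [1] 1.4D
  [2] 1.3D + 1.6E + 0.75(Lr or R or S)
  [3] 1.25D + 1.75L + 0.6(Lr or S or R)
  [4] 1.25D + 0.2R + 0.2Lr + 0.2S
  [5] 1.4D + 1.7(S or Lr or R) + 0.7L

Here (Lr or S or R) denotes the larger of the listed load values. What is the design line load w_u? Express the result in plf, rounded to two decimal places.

(Lr or R or S) → R = 877 plf; (Lr or S or R) → R = 877 plf; (S or Lr or R) → R = 877 plf.
[1] 1.4(453) = 634.20
[2] 1.3(453) + 1.6(665) + 0.75(877) = 588.90 + 1064.00 + 657.75 = 2310.65
[3] 1.25(453) + 1.75(1031) + 0.6(877) = 566.25 + 1804.25 + 526.20 = 2896.70
[4] 1.25(453) + 0.2(877) + 0.2(181) + 0.2(786) = 566.25 + 175.40 + 36.20 + 157.20 = 935.05
[5] 1.4(453) + 1.7(877) + 0.7(1031) = 634.20 + 1490.90 + 721.70 = 2846.80
Combination 3 governs: w_u = 2896.70 plf.

2896.70 plf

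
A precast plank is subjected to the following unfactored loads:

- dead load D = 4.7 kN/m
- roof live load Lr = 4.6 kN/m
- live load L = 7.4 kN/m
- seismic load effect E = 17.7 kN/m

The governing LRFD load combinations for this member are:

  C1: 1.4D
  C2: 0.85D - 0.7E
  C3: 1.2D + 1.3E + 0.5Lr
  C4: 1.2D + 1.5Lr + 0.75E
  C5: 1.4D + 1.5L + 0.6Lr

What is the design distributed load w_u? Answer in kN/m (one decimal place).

C1: 1.4(4.7) = 6.6
C2: 0.85(4.7) - 0.7(17.7) = 4.0 - 12.4 = -8.4
C3: 1.2(4.7) + 1.3(17.7) + 0.5(4.6) = 31.0
C4: 1.2(4.7) + 1.5(4.6) + 0.75(17.7) = 5.6 + 6.9 + 13.3 = 25.8
C5: 1.4(4.7) + 1.5(7.4) + 0.6(4.6) = 20.4
The controlling combination is 3, giving 31.0 kN/m.

31.0 kN/m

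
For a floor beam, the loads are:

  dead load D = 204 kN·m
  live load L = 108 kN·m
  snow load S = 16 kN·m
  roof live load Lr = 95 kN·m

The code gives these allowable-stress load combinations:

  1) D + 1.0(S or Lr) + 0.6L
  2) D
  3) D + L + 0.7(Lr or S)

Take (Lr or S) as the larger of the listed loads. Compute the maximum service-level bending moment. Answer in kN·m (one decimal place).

(S or Lr) → Lr = 95 kN·m; (Lr or S) → Lr = 95 kN·m.
1) 1.0(204) + 1.0(95) + 0.6(108) = 204.0 + 95.0 + 64.8 = 363.8
2) 1.0(204) = 204.0
3) 1.0(204) + 1.0(108) + 0.7(95) = 204.0 + 108.0 + 66.5 = 378.5
Maximum is from combination 3.

378.5 kN·m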